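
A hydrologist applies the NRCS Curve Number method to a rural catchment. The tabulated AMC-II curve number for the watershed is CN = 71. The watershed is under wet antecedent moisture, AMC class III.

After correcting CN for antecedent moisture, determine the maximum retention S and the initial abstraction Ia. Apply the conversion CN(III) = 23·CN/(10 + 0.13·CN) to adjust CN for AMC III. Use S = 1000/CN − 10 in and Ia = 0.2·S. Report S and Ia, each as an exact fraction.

S = 2900/1633 in ≈ 1.776 in; Ia = 580/1633 in ≈ 0.355 in

CN(III) from CN(II)=71: (23·71)/(10 + 0.13·71) = 163300/1923 ≈ 84.919
S = 1000/(163300/1923) − 10 = 2900/1633 in ≈ 1.776 in
Initial abstraction Ia = S/5 = (2900/1633)/5 = 580/1633 ≈ 0.355 in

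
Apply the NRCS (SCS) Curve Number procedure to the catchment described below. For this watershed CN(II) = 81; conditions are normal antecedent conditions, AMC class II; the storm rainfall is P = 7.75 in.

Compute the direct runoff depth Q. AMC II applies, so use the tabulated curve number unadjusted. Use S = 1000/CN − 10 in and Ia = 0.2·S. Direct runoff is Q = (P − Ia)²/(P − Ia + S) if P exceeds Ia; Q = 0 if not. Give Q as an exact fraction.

CN(II) = 81; AMC II needs no correction.
Retention S: 1000/CN − 10 with CN=81.000 → S = 190/81 ≈ 2.346 in
Ia = 0.2·(190/81) = 38/81 in ≈ 0.469 in
Since P=7.750 > Ia=0.469: effective rainfall P−Ia = 2359/324 in
Q: (2359/324)² ÷ (3119/324) = 5564881/1010556 in (≈ 5.507 in)

Q = 5564881/1010556 in ≈ 5.507 in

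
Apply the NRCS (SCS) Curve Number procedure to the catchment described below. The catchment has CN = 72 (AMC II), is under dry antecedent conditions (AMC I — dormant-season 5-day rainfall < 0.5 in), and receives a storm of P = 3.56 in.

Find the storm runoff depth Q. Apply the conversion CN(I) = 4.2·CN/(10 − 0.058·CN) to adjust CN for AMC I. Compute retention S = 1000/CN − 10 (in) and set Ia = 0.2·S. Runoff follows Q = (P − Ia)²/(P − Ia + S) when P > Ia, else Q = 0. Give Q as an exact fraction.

Dry (AMC I): CN(I) = 4.2·72/(10 − 0.058·72) = (1512/5)/(728/125) = 675/13 ≈ 51.923
Max retention: S = 1000/(675/13) − 10 = 250/27 in (≈ 9.259 in)
Ia = 0.2S: 0.2·9.259 = 1.852 in (exactly 50/27)
Since P=3.560 > Ia=1.852: effective rainfall P−Ia = 1153/675 in
Q: (1153/675)² ÷ (7403/675) = 1329409/4997025 in (≈ 0.266 in)

Q = 1329409/4997025 in ≈ 0.266 in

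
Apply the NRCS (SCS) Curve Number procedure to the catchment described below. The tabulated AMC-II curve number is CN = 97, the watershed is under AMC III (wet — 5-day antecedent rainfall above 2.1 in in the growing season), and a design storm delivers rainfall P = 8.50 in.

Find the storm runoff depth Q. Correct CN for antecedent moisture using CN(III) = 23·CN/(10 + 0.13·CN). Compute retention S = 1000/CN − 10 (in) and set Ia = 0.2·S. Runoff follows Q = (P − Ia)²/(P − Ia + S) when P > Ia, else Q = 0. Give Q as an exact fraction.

Wet (AMC III): CN(III) = 23·97/(10 + 0.13·97) = 2231/(2261/100) = 223100/2261 ≈ 98.673
Retention S: 1000/CN − 10 with CN=98.673 → S = 300/2231 ≈ 0.134 in
Initial abstraction Ia = S/5 = (300/2231)/5 = 60/2231 ≈ 0.027 in
P − Ia = 8.500 − 0.027 = 37807/4462 ≈ 8.473 in (> 0, runoff occurs)
Q = (37807/4462)²/((37807/4462) + 300/2231) = (1429369249/19909444)/(38407/4462) = 1429369249/171372034 in ≈ 8.341 in

Q = 1429369249/171372034 in ≈ 8.341 in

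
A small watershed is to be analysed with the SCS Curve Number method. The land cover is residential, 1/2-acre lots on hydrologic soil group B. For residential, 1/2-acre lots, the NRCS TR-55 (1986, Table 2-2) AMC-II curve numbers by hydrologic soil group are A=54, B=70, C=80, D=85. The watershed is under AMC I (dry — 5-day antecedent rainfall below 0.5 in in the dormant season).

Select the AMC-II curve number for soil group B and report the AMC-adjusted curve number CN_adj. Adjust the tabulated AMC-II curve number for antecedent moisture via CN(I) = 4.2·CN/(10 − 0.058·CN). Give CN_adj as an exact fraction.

NRCS table: residential, 1/2-acre lots, soil group B → CN(II) = 70
CN(I) from CN(II)=70: (4.2·70)/(10 − 0.058·70) = 4900/99 ≈ 49.495

CN_adj = 4900/99 ≈ 49.495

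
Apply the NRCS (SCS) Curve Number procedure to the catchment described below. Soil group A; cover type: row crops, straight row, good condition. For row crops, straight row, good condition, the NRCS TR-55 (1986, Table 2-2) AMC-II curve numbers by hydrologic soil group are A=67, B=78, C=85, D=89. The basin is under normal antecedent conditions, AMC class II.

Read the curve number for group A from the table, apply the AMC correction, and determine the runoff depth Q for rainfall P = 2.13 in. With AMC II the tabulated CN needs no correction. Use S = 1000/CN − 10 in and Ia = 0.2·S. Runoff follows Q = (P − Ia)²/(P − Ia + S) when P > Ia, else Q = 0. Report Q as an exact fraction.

Q = 6538249/30277300 in ≈ 0.216 in

NRCS table: row crops, straight row, good condition, soil group A → CN(II) = 67
CN(II) = 67; AMC II needs no correction.
S = 1000/67 − 10 = 330/67 in ≈ 4.925 in
Ia = 0.2·(330/67) = 66/67 in ≈ 0.985 in
Since P=2.130 > Ia=0.985: effective rainfall P−Ia = 7671/6700 in
Runoff Q = (P−Ia)²/(P−Ia+S) = (1.145)²/(1.145+4.925) = 6538249/30277300 ≈ 0.216 in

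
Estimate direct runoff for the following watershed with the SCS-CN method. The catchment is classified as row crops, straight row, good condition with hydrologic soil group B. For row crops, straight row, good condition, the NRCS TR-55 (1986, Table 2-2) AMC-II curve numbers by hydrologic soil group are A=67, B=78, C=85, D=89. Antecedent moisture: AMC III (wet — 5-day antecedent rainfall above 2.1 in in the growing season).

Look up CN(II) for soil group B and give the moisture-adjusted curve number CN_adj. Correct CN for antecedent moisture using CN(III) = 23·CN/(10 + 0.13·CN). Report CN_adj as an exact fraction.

NRCS table: row crops, straight row, good condition, soil group B → CN(II) = 78
CN(III) from CN(II)=78: (23·78)/(10 + 0.13·78) = 89700/1007 ≈ 89.076

CN_adj = 89700/1007 ≈ 89.076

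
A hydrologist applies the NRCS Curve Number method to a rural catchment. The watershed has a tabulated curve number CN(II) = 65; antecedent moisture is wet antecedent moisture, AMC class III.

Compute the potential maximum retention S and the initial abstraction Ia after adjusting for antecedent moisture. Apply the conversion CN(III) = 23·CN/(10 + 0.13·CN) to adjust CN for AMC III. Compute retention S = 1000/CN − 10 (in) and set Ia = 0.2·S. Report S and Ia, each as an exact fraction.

S = 700/299 in ≈ 2.341 in; Ia = 140/299 in ≈ 0.468 in

CN(III) from CN(II)=65: (23·65)/(10 + 0.13·65) = 29900/369 ≈ 81.030
Retention S: 1000/CN − 10 with CN=81.030 → S = 700/299 ≈ 2.341 in
Ia = 0.2·(700/299) = 140/299 in ≈ 0.468 in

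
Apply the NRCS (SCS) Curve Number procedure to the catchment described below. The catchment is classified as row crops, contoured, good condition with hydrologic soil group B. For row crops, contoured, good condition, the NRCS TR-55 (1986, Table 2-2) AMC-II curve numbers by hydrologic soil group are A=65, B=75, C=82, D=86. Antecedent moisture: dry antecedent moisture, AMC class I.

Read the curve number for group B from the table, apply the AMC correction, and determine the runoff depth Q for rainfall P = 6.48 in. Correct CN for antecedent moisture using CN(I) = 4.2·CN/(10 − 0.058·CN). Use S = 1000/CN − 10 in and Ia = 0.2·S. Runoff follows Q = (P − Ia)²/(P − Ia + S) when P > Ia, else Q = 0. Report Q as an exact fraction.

Q = 29691218/15912225 in ≈ 1.866 in

NRCS table: row crops, contoured, good condition, soil group B → CN(II) = 75
Dry (AMC I): CN(I) = 4.2·75/(10 − 0.058·75) = 315/(113/20) = 6300/113 ≈ 55.752
Retention S: 1000/CN − 10 with CN=55.752 → S = 500/63 ≈ 7.937 in
Ia = 0.2S: 0.2·7.937 = 1.587 in (exactly 100/63)
Since P=6.480 > Ia=1.587: effective rainfall P−Ia = 7706/1575 in
Runoff Q = (P−Ia)²/(P−Ia+S) = (4.893)²/(4.893+7.937) = 29691218/15912225 ≈ 1.866 in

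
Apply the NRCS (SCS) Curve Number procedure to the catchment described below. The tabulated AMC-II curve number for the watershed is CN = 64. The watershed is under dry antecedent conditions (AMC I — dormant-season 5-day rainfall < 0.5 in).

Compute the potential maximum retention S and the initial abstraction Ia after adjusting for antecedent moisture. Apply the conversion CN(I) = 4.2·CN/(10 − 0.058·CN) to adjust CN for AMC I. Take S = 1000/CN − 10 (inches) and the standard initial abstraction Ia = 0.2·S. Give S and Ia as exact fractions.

S = 375/28 in ≈ 13.393 in; Ia = 75/28 in ≈ 2.679 in

Adjust CN=64 to AMC I: 4.2·64/(10 − 0.058·64) → (1344/5) ÷ (786/125) = 5600/131 ≈ 42.748
Retention S: 1000/CN − 10 with CN=42.748 → S = 375/28 ≈ 13.393 in
Ia = 0.2·(375/28) = 75/28 in ≈ 2.679 in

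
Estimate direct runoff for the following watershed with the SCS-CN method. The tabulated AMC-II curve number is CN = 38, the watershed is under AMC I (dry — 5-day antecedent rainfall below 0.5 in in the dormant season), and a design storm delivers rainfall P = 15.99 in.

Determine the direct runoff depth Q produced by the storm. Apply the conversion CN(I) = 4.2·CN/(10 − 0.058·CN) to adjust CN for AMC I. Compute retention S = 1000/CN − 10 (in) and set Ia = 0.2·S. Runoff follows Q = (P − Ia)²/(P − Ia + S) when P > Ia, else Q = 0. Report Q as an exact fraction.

CN(I) from CN(II)=38: (4.2·38)/(10 − 0.058·38) = 39900/1949 ≈ 20.472
Max retention: S = 1000/(39900/1949) − 10 = 15500/399 in (≈ 38.847 in)
Initial abstraction Ia = S/5 = (15500/399)/5 = 3100/399 ≈ 7.769 in
Since P=15.990 > Ia=7.769: effective rainfall P−Ia = 328001/39900 in
Runoff Q = (P−Ia)²/(P−Ia+S) = (8.221)²/(8.221+38.847) = 107584656001/74932239900 ≈ 1.436 in

Q = 107584656001/74932239900 in ≈ 1.436 in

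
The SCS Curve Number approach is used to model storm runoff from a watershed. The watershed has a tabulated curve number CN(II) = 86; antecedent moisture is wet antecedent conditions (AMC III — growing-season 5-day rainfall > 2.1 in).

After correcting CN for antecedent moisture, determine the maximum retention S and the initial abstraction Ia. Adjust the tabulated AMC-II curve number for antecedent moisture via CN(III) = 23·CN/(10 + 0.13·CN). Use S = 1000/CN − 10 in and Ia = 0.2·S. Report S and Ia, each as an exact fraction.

CN(III) from CN(II)=86: (23·86)/(10 + 0.13·86) = 98900/1059 ≈ 93.390
Retention S: 1000/CN − 10 with CN=93.390 → S = 700/989 ≈ 0.708 in
Initial abstraction Ia = S/5 = (700/989)/5 = 140/989 ≈ 0.142 in

S = 700/989 in ≈ 0.708 in; Ia = 140/989 in ≈ 0.142 in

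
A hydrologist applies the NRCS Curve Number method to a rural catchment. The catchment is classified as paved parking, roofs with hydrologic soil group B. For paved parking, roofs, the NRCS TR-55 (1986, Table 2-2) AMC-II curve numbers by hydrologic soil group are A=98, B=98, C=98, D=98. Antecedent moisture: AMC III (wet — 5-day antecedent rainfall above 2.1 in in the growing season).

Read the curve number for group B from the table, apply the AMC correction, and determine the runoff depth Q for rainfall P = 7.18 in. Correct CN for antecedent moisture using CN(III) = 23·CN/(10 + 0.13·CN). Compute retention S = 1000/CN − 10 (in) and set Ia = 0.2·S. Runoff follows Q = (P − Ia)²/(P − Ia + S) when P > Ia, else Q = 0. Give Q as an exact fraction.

NRCS table: paved parking, roofs, soil group B → CN(II) = 98
Adjust CN=98 to AMC III: 23·98/(10 + 0.13·98) → 2254 ÷ (1137/50) = 112700/1137 ≈ 99.120
S = 1000/(112700/1137) − 10 = 100/1127 in ≈ 0.089 in
Ia = 0.2S: 0.2·0.089 = 0.018 in (exactly 20/1127)
Since P=7.180 > Ia=0.018: effective rainfall P−Ia = 403593/56350 in
Q = (403593/56350)²/((403593/56350) + 100/1127) = (162887309649/3175322500)/(408593/56350) = 162887309649/23024215550 in ≈ 7.075 in

Q = 162887309649/23024215550 in ≈ 7.075 in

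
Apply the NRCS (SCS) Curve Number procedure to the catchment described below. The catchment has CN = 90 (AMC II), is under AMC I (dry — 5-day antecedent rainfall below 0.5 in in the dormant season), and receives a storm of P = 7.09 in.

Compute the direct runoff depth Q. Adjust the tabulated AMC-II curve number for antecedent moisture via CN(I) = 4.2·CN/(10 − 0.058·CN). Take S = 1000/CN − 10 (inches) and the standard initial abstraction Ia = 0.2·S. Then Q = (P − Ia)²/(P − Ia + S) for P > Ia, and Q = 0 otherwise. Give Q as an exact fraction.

CN(I) from CN(II)=90: (4.2·90)/(10 − 0.058·90) = 18900/239 ≈ 79.079
Max retention: S = 1000/(18900/239) − 10 = 500/189 in (≈ 2.646 in)
Initial abstraction Ia = S/5 = (500/189)/5 = 100/189 ≈ 0.529 in
P − Ia = 7.090 − 0.529 = 124001/18900 ≈ 6.561 in (> 0, runoff occurs)
Runoff Q = (P−Ia)²/(P−Ia+S) = (6.561)²/(6.561+2.646) = 15376248001/3288618900 ≈ 4.676 in

Q = 15376248001/3288618900 in ≈ 4.676 in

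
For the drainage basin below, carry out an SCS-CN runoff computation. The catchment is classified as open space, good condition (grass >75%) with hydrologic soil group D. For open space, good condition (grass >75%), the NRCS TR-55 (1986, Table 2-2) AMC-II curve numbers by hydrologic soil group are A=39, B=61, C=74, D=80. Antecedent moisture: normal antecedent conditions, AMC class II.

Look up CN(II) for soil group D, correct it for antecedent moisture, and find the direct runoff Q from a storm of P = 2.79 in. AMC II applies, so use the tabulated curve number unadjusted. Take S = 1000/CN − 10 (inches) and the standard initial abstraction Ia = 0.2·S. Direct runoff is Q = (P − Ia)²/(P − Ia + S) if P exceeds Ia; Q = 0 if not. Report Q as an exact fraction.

Q = 52441/47900 in ≈ 1.095 in

NRCS table: open space, good condition (grass >75%), soil group D → CN(II) = 80
Average conditions: CN = 80 (no AMC adjustment).
Max retention: S = 1000/80 − 10 = 5/2 in (≈ 2.500 in)
Ia = 0.2·(5/2) = 1/2 in ≈ 0.500 in
Excess rainfall: 2.790 − 0.500 = 2.290 in; P > Ia so Q > 0
Runoff Q = (P−Ia)²/(P−Ia+S) = (2.290)²/(2.290+2.500) = 52441/47900 ≈ 1.095 in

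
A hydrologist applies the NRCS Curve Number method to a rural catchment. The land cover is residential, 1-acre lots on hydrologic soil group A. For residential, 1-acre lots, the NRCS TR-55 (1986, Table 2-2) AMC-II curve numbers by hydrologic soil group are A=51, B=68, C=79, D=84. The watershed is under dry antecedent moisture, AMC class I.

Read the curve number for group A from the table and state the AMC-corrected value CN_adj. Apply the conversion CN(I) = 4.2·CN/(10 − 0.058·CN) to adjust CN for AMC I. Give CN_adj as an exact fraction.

CN_adj = 15300/503 ≈ 30.417

NRCS table: residential, 1-acre lots, soil group A → CN(II) = 51
CN(I) from CN(II)=51: (4.2·51)/(10 − 0.058·51) = 15300/503 ≈ 30.417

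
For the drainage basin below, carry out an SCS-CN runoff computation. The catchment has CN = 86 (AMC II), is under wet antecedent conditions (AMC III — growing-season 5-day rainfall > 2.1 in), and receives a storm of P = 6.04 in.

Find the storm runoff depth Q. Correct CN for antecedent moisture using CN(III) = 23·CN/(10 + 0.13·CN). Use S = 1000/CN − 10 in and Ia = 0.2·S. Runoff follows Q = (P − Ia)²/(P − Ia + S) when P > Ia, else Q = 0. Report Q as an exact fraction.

CN(III) from CN(II)=86: (23·86)/(10 + 0.13·86) = 98900/1059 ≈ 93.390
Retention S: 1000/CN − 10 with CN=93.390 → S = 700/989 ≈ 0.708 in
Ia = 0.2S: 0.2·0.708 = 0.142 in (exactly 140/989)
Excess rainfall: 6.040 − 0.142 = 5.898 in; P > Ia so Q > 0
Q = (145839/24725)²/((145839/24725) + 700/989) = (21269013921/611325625)/(163339/24725) = 21269013921/4038556775 in ≈ 5.266 in

Q = 21269013921/4038556775 in ≈ 5.266 in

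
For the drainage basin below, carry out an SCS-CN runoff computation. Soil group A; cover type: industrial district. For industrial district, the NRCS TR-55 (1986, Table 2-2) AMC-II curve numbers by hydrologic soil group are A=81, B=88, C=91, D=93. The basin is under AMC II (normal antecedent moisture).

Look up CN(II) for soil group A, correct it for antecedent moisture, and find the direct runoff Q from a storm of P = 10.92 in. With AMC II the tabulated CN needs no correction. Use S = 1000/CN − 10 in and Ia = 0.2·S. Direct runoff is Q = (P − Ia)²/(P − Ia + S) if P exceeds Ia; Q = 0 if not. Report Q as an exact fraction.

Q = 447872569/52473825 in ≈ 8.535 in

NRCS table: industrial district, soil group A → CN(II) = 81
CN(II) = 81; AMC II needs no correction.
Max retention: S = 1000/81 − 10 = 190/81 in (≈ 2.346 in)
Initial abstraction Ia = S/5 = (190/81)/5 = 38/81 ≈ 0.469 in
Since P=10.920 > Ia=0.469: effective rainfall P−Ia = 21163/2025 in
Q: (21163/2025)² ÷ (25913/2025) = 447872569/52473825 in (≈ 8.535 in)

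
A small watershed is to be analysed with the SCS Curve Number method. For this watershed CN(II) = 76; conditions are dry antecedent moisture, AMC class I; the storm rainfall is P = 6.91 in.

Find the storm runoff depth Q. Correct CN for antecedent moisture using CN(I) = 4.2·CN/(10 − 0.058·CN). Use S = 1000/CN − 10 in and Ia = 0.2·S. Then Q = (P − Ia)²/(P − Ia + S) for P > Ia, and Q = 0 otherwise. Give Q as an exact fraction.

Adjust CN=76 to AMC I: 4.2·76/(10 − 0.058·76) → (1596/5) ÷ (699/125) = 13300/233 ≈ 57.082
S = 1000/(13300/233) − 10 = 1000/133 in ≈ 7.519 in
Ia = 0.2·(1000/133) = 200/133 in ≈ 1.504 in
Excess rainfall: 6.910 − 1.504 = 5.406 in; P > Ia so Q > 0
Q: (71903/13300)² ÷ (171903/13300) = 5170041409/2286309900 in (≈ 2.261 in)

Q = 5170041409/2286309900 in ≈ 2.261 in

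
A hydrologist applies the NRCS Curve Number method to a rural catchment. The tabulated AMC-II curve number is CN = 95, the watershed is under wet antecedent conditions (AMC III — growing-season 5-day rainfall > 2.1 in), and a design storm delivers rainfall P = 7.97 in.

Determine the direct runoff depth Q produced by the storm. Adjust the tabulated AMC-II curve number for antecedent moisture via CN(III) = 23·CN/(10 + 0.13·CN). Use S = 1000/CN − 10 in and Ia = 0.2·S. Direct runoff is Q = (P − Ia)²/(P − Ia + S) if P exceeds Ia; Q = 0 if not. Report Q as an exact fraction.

Adjust CN=95 to AMC III: 23·95/(10 + 0.13·95) → 2185 ÷ (447/20) = 43700/447 ≈ 97.763
S = 1000/(43700/447) − 10 = 100/437 in ≈ 0.229 in
Initial abstraction Ia = S/5 = (100/437)/5 = 20/437 ≈ 0.046 in
Excess rainfall: 7.970 − 0.046 = 7.924 in; P > Ia so Q > 0
Q: (346289/43700)² ÷ (356289/43700) = 119916071521/15569829300 in (≈ 7.702 in)

Q = 119916071521/15569829300 in ≈ 7.702 in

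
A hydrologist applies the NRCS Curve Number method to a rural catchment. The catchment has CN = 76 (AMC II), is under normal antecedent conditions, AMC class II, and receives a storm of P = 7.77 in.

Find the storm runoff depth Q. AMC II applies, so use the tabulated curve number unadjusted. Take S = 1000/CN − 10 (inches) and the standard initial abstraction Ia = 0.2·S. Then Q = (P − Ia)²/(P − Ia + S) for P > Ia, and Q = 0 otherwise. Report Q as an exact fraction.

Q = 61318323/12389900 in ≈ 4.949 in

CN(II) = 76; AMC II needs no correction.
S = 1000/76 − 10 = 60/19 in ≈ 3.158 in
Initial abstraction Ia = S/5 = (60/19)/5 = 12/19 ≈ 0.632 in
Since P=7.770 > Ia=0.632: effective rainfall P−Ia = 13563/1900 in
Q = (13563/1900)²/((13563/1900) + 60/19) = (183954969/3610000)/(19563/1900) = 61318323/12389900 in ≈ 4.949 in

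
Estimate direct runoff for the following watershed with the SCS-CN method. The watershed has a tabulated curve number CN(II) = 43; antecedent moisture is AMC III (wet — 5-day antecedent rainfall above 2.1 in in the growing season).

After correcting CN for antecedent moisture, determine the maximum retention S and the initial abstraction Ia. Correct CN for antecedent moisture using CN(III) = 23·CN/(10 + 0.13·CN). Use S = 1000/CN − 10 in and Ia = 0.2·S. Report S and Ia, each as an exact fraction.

S = 5700/989 in ≈ 5.763 in; Ia = 1140/989 in ≈ 1.153 in

Wet (AMC III): CN(III) = 23·43/(10 + 0.13·43) = 989/(1559/100) = 98900/1559 ≈ 63.438
Max retention: S = 1000/(98900/1559) − 10 = 5700/989 in (≈ 5.763 in)
Ia = 0.2·(5700/989) = 1140/989 in ≈ 1.153 in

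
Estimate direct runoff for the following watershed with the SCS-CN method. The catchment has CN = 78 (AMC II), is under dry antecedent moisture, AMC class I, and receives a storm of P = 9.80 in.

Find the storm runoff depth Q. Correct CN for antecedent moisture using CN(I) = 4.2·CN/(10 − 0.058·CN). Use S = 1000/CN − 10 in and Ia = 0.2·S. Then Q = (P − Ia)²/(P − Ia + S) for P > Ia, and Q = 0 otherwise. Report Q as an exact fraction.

CN(I) from CN(II)=78: (4.2·78)/(10 − 0.058·78) = 81900/1369 ≈ 59.825
Max retention: S = 1000/(81900/1369) − 10 = 5500/819 in (≈ 6.716 in)
Ia = 0.2·(5500/819) = 1100/819 in ≈ 1.343 in
Excess rainfall: 9.800 − 1.343 = 8.457 in; P > Ia so Q > 0
Q = (34631/4095)²/((34631/4095) + 5500/819) = (1199306161/16769025)/(62131/4095) = 1199306161/254426445 in ≈ 4.714 in

Q = 1199306161/254426445 in ≈ 4.714 in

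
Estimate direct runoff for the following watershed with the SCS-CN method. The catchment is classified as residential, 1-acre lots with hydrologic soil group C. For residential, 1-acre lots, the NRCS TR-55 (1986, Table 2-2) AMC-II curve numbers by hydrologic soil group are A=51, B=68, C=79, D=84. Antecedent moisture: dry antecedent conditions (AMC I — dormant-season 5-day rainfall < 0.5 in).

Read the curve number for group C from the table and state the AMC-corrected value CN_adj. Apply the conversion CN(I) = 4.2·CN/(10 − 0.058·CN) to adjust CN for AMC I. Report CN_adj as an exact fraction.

NRCS table: residential, 1-acre lots, soil group C → CN(II) = 79
Adjust CN=79 to AMC I: 4.2·79/(10 − 0.058·79) → (1659/5) ÷ (2709/500) = 7900/129 ≈ 61.240

CN_adj = 7900/129 ≈ 61.240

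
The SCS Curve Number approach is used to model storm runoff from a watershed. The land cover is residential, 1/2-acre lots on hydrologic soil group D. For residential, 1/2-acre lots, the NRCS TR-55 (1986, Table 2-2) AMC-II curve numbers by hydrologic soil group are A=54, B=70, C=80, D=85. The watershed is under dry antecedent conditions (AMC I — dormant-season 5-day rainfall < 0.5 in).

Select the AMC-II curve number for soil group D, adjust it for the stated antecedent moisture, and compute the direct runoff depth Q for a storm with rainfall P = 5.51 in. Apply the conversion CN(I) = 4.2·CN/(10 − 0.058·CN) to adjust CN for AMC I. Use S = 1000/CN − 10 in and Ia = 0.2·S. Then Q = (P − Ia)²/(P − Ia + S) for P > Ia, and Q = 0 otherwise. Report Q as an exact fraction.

Q = 3087913761/1256271100 in ≈ 2.458 in

NRCS table: residential, 1/2-acre lots, soil group D → CN(II) = 85
Adjust CN=85 to AMC I: 4.2·85/(10 − 0.058·85) → 357 ÷ (507/100) = 11900/169 ≈ 70.414
S = 1000/(11900/169) − 10 = 500/119 in ≈ 4.202 in
Initial abstraction Ia = S/5 = (500/119)/5 = 100/119 ≈ 0.840 in
Excess rainfall: 5.510 − 0.840 = 4.670 in; P > Ia so Q > 0
Runoff Q = (P−Ia)²/(P−Ia+S) = (4.670)²/(4.670+4.202) = 3087913761/1256271100 ≈ 2.458 in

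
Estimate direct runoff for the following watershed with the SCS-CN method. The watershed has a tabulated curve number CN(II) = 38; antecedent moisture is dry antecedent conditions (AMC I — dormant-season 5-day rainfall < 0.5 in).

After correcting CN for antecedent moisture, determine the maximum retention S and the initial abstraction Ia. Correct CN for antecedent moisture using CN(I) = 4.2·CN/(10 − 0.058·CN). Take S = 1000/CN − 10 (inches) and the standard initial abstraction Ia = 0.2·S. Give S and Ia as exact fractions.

S = 15500/399 in ≈ 38.847 in; Ia = 3100/399 in ≈ 7.769 in

Dry (AMC I): CN(I) = 4.2·38/(10 − 0.058·38) = (798/5)/(1949/250) = 39900/1949 ≈ 20.472
S = 1000/(39900/1949) − 10 = 15500/399 in ≈ 38.847 in
Ia = 0.2·(15500/399) = 3100/399 in ≈ 7.769 in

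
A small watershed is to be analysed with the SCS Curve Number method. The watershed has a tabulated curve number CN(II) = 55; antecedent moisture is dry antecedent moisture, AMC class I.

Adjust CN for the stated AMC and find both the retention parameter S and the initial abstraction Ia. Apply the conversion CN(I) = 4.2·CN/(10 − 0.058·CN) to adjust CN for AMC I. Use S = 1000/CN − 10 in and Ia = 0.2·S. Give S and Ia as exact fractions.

CN(I) from CN(II)=55: (4.2·55)/(10 − 0.058·55) = 7700/227 ≈ 33.921
Retention S: 1000/CN − 10 with CN=33.921 → S = 1500/77 ≈ 19.481 in
Ia = 0.2·(1500/77) = 300/77 in ≈ 3.896 in

S = 1500/77 in ≈ 19.481 in; Ia = 300/77 in ≈ 3.896 in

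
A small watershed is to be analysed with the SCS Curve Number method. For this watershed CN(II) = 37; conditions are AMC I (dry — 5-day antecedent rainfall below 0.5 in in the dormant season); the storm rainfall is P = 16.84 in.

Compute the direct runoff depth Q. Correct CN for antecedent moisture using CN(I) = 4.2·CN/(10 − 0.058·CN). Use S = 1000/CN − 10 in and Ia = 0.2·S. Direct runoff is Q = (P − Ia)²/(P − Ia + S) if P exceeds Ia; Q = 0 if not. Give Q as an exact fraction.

CN(I) from CN(II)=37: (4.2·37)/(10 − 0.058·37) = 3700/187 ≈ 19.786
S = 1000/(3700/187) − 10 = 1500/37 in ≈ 40.541 in
Ia = 0.2S: 0.2·40.541 = 8.108 in (exactly 300/37)
P − Ia = 16.840 − 8.108 = 8077/925 ≈ 8.732 in (> 0, runoff occurs)
Q = (8077/925)²/((8077/925) + 1500/37) = (65237929/855625)/(45577/925) = 65237929/42158725 in ≈ 1.547 in

Q = 65237929/42158725 in ≈ 1.547 in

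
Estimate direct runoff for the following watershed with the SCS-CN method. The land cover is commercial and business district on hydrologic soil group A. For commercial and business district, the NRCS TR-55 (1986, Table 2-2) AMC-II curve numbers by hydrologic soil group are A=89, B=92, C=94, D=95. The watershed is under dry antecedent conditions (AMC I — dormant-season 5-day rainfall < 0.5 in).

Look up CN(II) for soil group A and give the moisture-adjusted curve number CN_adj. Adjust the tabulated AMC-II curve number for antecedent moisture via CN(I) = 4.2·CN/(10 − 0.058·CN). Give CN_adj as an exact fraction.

NRCS table: commercial and business district, soil group A → CN(II) = 89
Adjust CN=89 to AMC I: 4.2·89/(10 − 0.058·89) → (1869/5) ÷ (2419/500) = 186900/2419 ≈ 77.263

CN_adj = 186900/2419 ≈ 77.263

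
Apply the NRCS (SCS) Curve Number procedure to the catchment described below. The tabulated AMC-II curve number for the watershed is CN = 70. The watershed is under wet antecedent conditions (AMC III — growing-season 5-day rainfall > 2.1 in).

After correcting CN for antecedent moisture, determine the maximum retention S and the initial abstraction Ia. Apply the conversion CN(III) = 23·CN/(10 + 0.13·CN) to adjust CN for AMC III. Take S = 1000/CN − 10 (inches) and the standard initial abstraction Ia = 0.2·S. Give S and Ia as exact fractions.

S = 300/161 in ≈ 1.863 in; Ia = 60/161 in ≈ 0.373 in

Adjust CN=70 to AMC III: 23·70/(10 + 0.13·70) → 1610 ÷ (191/10) = 16100/191 ≈ 84.293
Retention S: 1000/CN − 10 with CN=84.293 → S = 300/161 ≈ 1.863 in
Ia = 0.2S: 0.2·1.863 = 0.373 in (exactly 60/161)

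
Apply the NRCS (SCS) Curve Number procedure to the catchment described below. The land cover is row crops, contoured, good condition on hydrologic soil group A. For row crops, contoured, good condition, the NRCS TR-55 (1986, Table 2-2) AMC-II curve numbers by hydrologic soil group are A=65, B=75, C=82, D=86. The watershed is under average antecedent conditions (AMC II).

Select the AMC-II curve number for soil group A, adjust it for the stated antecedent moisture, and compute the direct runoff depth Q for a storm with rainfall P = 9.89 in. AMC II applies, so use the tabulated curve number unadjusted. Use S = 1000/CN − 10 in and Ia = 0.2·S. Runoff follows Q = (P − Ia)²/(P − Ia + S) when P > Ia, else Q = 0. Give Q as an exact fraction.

NRCS table: row crops, contoured, good condition, soil group A → CN(II) = 65
Average conditions: CN = 65 (no AMC adjustment).
Max retention: S = 1000/65 − 10 = 70/13 in (≈ 5.385 in)
Ia = 0.2·(70/13) = 14/13 in ≈ 1.077 in
Since P=9.890 > Ia=1.077: effective rainfall P−Ia = 11457/1300 in
Q = (11457/1300)²/((11457/1300) + 70/13) = (131262849/1690000)/(18457/1300) = 131262849/23994100 in ≈ 5.471 in

Q = 131262849/23994100 in ≈ 5.471 in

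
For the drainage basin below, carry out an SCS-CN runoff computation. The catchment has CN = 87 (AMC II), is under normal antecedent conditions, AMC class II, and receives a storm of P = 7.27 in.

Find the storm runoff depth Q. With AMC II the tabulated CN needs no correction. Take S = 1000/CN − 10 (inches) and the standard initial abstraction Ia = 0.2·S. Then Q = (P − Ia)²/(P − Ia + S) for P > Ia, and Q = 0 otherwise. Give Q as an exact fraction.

CN(II) = 87; AMC II needs no correction.
Retention S: 1000/CN − 10 with CN=87.000 → S = 130/87 ≈ 1.494 in
Initial abstraction Ia = S/5 = (130/87)/5 = 26/87 ≈ 0.299 in
P − Ia = 7.270 − 0.299 = 60649/8700 ≈ 6.971 in (> 0, runoff occurs)
Q: (60649/8700)² ÷ (73649/8700) = 3678301201/640746300 in (≈ 5.741 in)

Q = 3678301201/640746300 in ≈ 5.741 in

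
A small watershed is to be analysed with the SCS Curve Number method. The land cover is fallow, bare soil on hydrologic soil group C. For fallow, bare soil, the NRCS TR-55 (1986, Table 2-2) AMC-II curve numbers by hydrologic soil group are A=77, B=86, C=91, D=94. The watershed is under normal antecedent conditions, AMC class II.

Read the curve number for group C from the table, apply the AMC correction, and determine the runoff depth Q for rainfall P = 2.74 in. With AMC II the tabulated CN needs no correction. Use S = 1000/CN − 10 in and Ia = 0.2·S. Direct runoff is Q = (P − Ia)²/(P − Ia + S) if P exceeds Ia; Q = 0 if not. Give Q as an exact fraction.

NRCS table: fallow, bare soil, soil group C → CN(II) = 91
Average conditions: CN = 91 (no AMC adjustment).
S = 1000/91 − 10 = 90/91 in ≈ 0.989 in
Ia = 0.2S: 0.2·0.989 = 0.198 in (exactly 18/91)
Since P=2.740 > Ia=0.198: effective rainfall P−Ia = 11567/4550 in
Q: (11567/4550)² ÷ (16067/4550) = 133795489/73104850 in (≈ 1.830 in)

Q = 133795489/73104850 in ≈ 1.830 in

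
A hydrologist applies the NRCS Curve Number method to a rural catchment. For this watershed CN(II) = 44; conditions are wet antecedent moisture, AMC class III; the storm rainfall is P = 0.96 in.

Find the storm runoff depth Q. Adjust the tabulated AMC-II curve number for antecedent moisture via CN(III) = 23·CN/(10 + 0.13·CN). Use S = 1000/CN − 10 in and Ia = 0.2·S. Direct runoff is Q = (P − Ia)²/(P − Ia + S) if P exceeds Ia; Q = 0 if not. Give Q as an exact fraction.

Wet (AMC III): CN(III) = 23·44/(10 + 0.13·44) = 1012/(393/25) = 25300/393 ≈ 64.377
S = 1000/(25300/393) − 10 = 1400/253 in ≈ 5.534 in
Ia = 0.2·(1400/253) = 280/253 in ≈ 1.107 in
P = 0.960 ≤ Ia = 1.107 in: entire storm abstracted, Q = 0.

Q = 0 in ≈ 0.000 in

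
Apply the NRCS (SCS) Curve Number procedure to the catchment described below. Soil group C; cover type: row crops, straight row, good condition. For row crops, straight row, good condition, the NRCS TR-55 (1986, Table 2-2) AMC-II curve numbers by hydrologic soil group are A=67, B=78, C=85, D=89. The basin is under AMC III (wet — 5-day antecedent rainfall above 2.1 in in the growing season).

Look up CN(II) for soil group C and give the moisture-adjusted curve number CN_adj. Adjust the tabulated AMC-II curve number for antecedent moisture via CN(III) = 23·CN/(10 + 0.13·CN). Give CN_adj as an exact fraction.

NRCS table: row crops, straight row, good condition, soil group C → CN(II) = 85
Adjust CN=85 to AMC III: 23·85/(10 + 0.13·85) → 1955 ÷ (421/20) = 39100/421 ≈ 92.874

CN_adj = 39100/421 ≈ 92.874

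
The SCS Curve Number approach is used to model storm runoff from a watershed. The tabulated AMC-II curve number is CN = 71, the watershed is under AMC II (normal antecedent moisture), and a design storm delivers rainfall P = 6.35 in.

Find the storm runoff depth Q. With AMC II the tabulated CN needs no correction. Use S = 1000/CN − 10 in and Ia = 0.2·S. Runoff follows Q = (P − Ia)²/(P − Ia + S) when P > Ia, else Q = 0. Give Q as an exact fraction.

Q = 61732449/19392940 in ≈ 3.183 in

Average conditions: CN = 71 (no AMC adjustment).
Retention S: 1000/CN − 10 with CN=71.000 → S = 290/71 ≈ 4.085 in
Ia = 0.2S: 0.2·4.085 = 0.817 in (exactly 58/71)
P − Ia = 6.350 − 0.817 = 7857/1420 ≈ 5.533 in (> 0, runoff occurs)
Q: (7857/1420)² ÷ (13657/1420) = 61732449/19392940 in (≈ 3.183 in)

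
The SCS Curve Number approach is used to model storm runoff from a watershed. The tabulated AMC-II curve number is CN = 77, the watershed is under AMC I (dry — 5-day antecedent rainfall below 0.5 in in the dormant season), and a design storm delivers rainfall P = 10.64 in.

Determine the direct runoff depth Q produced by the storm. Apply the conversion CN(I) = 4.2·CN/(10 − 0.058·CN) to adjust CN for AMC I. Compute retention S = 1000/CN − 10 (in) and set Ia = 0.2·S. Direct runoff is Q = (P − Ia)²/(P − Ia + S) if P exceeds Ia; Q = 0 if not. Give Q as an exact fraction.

Q = 69423577442/13342715925 in ≈ 5.203 in

Adjust CN=77 to AMC I: 4.2·77/(10 − 0.058·77) → (1617/5) ÷ (2767/500) = 161700/2767 ≈ 58.439
Max retention: S = 1000/(161700/2767) − 10 = 11500/1617 in (≈ 7.112 in)
Ia = 0.2S: 0.2·7.112 = 1.422 in (exactly 2300/1617)
Excess rainfall: 10.640 − 1.422 = 9.218 in; P > Ia so Q > 0
Runoff Q = (P−Ia)²/(P−Ia+S) = (9.218)²/(9.218+7.112) = 69423577442/13342715925 ≈ 5.203 in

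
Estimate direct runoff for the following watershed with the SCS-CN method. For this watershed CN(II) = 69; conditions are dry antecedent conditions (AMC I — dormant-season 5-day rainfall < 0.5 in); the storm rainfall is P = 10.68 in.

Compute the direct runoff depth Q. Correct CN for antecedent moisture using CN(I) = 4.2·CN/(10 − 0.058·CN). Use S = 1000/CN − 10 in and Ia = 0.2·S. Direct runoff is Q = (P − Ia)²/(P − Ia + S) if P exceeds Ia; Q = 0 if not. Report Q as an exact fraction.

Q = 95717840689/25244586675 in ≈ 3.792 in

Adjust CN=69 to AMC I: 4.2·69/(10 − 0.058·69) → (1449/5) ÷ (2999/500) = 144900/2999 ≈ 48.316
Retention S: 1000/CN − 10 with CN=48.316 → S = 15500/1449 ≈ 10.697 in
Ia = 0.2S: 0.2·10.697 = 2.139 in (exactly 3100/1449)
Since P=10.680 > Ia=2.139: effective rainfall P−Ia = 309383/36225 in
Q = (309383/36225)²/((309383/36225) + 15500/1449) = (95717840689/1312250625)/(696883/36225) = 95717840689/25244586675 in ≈ 3.792 in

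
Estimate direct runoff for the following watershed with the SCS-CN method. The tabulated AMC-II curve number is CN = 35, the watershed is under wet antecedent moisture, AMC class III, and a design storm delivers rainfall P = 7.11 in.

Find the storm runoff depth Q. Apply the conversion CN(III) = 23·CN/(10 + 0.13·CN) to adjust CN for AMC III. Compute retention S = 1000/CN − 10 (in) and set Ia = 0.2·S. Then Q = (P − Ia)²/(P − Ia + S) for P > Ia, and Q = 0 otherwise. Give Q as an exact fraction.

Q = 7827117841/3517383100 in ≈ 2.225 in

Wet (AMC III): CN(III) = 23·35/(10 + 0.13·35) = 805/(291/20) = 16100/291 ≈ 55.326
Max retention: S = 1000/(16100/291) − 10 = 1300/161 in (≈ 8.075 in)
Ia = 0.2S: 0.2·8.075 = 1.615 in (exactly 260/161)
Excess rainfall: 7.110 − 1.615 = 5.495 in; P > Ia so Q > 0
Q: (88471/16100)² ÷ (218471/16100) = 7827117841/3517383100 in (≈ 2.225 in)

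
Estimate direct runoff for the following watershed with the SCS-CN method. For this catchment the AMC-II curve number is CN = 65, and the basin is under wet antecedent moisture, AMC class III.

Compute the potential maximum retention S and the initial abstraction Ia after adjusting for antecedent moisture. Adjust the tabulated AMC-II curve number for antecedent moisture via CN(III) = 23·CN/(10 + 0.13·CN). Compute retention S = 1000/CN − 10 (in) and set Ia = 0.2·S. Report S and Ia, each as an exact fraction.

S = 700/299 in ≈ 2.341 in; Ia = 140/299 in ≈ 0.468 in

Wet (AMC III): CN(III) = 23·65/(10 + 0.13·65) = 1495/(369/20) = 29900/369 ≈ 81.030
Retention S: 1000/CN − 10 with CN=81.030 → S = 700/299 ≈ 2.341 in
Initial abstraction Ia = S/5 = (700/299)/5 = 140/299 ≈ 0.468 in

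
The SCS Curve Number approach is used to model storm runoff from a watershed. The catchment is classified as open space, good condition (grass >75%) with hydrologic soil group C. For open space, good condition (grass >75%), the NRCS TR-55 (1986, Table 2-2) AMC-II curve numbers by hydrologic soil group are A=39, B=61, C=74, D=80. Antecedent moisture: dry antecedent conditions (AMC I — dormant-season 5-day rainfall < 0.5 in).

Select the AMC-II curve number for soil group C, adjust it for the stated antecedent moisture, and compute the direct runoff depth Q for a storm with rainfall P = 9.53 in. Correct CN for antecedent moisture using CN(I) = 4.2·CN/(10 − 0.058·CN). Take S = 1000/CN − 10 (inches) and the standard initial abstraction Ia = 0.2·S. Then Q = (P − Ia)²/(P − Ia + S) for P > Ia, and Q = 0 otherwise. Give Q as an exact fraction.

NRCS table: open space, good condition (grass >75%), soil group C → CN(II) = 74
Dry (AMC I): CN(I) = 4.2·74/(10 − 0.058·74) = (1554/5)/(1427/250) = 77700/1427 ≈ 54.450
Max retention: S = 1000/(77700/1427) − 10 = 6500/777 in (≈ 8.366 in)
Ia = 0.2·(6500/777) = 1300/777 in ≈ 1.673 in
Since P=9.530 > Ia=1.673: effective rainfall P−Ia = 610481/77700 in
Q = (610481/77700)²/((610481/77700) + 6500/777) = (372687051361/6037290000)/(1260481/77700) = 372687051361/97939373700 in ≈ 3.805 in

Q = 372687051361/97939373700 in ≈ 3.805 in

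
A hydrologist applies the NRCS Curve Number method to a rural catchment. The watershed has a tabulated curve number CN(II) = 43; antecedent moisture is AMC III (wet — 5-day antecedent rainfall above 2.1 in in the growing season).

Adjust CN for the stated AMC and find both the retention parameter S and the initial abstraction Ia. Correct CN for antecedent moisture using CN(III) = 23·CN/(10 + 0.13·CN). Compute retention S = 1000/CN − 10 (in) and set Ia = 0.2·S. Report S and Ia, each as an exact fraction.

CN(III) from CN(II)=43: (23·43)/(10 + 0.13·43) = 98900/1559 ≈ 63.438
Max retention: S = 1000/(98900/1559) − 10 = 5700/989 in (≈ 5.763 in)
Initial abstraction Ia = S/5 = (5700/989)/5 = 1140/989 ≈ 1.153 in

S = 5700/989 in ≈ 5.763 in; Ia = 1140/989 in ≈ 1.153 in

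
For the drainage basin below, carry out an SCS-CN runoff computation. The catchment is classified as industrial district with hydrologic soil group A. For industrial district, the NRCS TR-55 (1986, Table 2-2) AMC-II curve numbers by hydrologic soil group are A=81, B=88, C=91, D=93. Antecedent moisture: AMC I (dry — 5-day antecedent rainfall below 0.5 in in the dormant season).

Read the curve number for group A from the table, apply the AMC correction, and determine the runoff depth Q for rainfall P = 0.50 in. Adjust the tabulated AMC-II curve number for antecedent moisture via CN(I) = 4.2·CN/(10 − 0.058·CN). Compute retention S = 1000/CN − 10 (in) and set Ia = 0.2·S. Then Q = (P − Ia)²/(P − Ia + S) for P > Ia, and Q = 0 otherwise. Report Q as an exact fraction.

Q = 0 in ≈ 0.000 in

NRCS table: industrial district, soil group A → CN(II) = 81
Dry (AMC I): CN(I) = 4.2·81/(10 − 0.058·81) = (1701/5)/(2651/500) = 170100/2651 ≈ 64.164
Max retention: S = 1000/(170100/2651) − 10 = 9500/1701 in (≈ 5.585 in)
Initial abstraction Ia = S/5 = (9500/1701)/5 = 1900/1701 ≈ 1.117 in
P = 0.500 ≤ Ia = 1.117 in: entire storm abstracted, Q = 0.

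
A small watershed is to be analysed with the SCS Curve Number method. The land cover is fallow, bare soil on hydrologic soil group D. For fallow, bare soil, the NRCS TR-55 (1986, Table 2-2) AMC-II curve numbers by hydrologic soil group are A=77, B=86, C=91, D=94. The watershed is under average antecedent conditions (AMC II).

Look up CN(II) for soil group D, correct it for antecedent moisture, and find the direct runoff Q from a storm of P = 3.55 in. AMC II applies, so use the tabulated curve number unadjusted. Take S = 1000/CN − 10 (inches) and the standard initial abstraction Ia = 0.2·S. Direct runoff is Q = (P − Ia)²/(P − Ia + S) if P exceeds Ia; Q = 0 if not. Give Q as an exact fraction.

Q = 10349089/3587980 in ≈ 2.884 in

NRCS table: fallow, bare soil, soil group D → CN(II) = 94
Average conditions: CN = 94 (no AMC adjustment).
Max retention: S = 1000/94 − 10 = 30/47 in (≈ 0.638 in)
Ia = 0.2·(30/47) = 6/47 in ≈ 0.128 in
Excess rainfall: 3.550 − 0.128 = 3.422 in; P > Ia so Q > 0
Q: (3217/940)² ÷ (3817/940) = 10349089/3587980 in (≈ 2.884 in)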